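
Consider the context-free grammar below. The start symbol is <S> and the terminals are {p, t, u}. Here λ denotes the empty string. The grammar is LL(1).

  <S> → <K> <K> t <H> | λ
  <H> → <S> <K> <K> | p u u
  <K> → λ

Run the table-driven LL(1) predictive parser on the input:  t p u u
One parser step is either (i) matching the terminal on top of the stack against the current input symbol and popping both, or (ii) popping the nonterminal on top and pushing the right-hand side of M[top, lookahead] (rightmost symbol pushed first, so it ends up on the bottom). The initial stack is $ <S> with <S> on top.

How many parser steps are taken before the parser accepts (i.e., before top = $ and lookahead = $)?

step 1: stack=$ <S>  input=t p u u $  — expand <S> → <K> <K> t <H>
step 2: stack=$ <H> t <K> <K>  input=t p u u $  — expand <K> → λ
step 3: stack=$ <H> t <K>  input=t p u u $  — expand <K> → λ
step 4: stack=$ <H> t  input=t p u u $  — match t
step 5: stack=$ <H>  input=p u u $  — expand <H> → p u u
step 6: stack=$ u u p  input=p u u $  — match p
step 7: stack=$ u u  input=u u $  — match u
step 8: stack=$ u  input=u $  — match u
Accept reached after 8 steps.

8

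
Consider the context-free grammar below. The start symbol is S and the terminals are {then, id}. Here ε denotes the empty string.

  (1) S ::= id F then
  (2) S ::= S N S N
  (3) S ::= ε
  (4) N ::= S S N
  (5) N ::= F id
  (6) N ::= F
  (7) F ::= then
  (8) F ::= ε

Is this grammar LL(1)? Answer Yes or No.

FIRST(S) = {ε, id, then}
FIRST(N) = {ε, id, then}
FIRST(F) = {ε, then}
FOLLOW(S) = {$, id, then}
FOLLOW(N) = {$, id, then}
FOLLOW(F) = {$, id, then}
Cell M[F, then] receives both F ::= then and F ::= ε — the grammar is not LL(1).

No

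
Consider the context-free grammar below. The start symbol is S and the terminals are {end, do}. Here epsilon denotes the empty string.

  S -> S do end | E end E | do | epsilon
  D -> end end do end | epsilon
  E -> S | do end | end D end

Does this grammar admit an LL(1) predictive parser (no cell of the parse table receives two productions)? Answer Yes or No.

No

FIRST(S) = {epsilon, do, end}
FIRST(D) = {epsilon, end}
FIRST(E) = {epsilon, do, end}
FOLLOW(S) = {$, do, end}
FOLLOW(D) = {end}
FOLLOW(E) = {$, do, end}
Cell M[D, end] receives both D -> end end do end and D -> epsilon — the grammar is not LL(1).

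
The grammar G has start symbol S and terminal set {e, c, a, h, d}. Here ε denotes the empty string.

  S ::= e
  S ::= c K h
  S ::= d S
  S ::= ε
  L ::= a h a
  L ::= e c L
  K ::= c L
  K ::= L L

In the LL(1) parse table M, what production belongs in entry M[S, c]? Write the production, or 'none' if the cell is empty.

FIRST(S) = {ε, c, d, e}
FIRST(L) = {a, e}
FIRST(K) = {a, c, e}  (via L L)
FOLLOW(S) includes $ since S is the start symbol.
FOLLOW(S): in S::=d S, the suffix after S is empty (adds nothing new). Thus FOLLOW(S) = {$}.
For S ::= e: FIRST(e) = {e}, so it goes in M[S, t] for t ∈ {e}.
For S ::= c K h: FIRST(c K h) = {c}, so it goes in M[S, t] for t ∈ {c}.
For S ::= d S: FIRST(d S) = {d}, so it goes in M[S, t] for t ∈ {d}.
For S ::= ε: FIRST(ε) = {ε}, so it goes in M[S, t] for t ∈ {}; since ε ∈ FIRST, also for every t ∈ FOLLOW(S) = {$}.

S ::= c K h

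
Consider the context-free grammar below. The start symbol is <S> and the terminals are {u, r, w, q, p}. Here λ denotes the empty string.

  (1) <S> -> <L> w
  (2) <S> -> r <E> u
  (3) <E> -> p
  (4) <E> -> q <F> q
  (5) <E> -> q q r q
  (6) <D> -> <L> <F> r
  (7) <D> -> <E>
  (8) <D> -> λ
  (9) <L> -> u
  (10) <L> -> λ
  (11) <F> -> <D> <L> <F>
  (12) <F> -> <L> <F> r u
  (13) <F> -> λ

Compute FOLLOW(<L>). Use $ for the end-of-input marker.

{p, q, r, u, w}

FIRST(<E>): from <E>->p we get {p}; from <E>->q <F> q we get {q}; from <E>->q q r q we get {q}. So FIRST(<E>) = {p, q}.
FIRST(<L>): from <L>->u we get {u}; from <L>->λ we get {λ}. So FIRST(<L>) = {λ, u}.
FIRST(<S>): from <S>-><L> w we get {u, w}; from <S>->r <E> u we get {r}. So FIRST(<S>) = {r, u, w}.
FIRST(<D>): from <D>-><L> <F> r we get {p, q, r, u}; from <D>-><E> we get {p, q}; from <D>->λ we get {λ}. So FIRST(<D>) = {λ, p, q, r, u}.
FIRST(<F>): from <F>-><D> <L> <F> we get {λ, p, q, r, u}; from <F>-><L> <F> r u we get {p, q, r, u}; from <F>->λ we get {λ}. So FIRST(<F>) = {λ, p, q, r, u}.
FOLLOW(<S>) includes $ since <S> is the start symbol.
FOLLOW(<S>): <S> appears on no right-hand side. Thus FOLLOW(<S>) = {$}.
FOLLOW(<F>): in <E>->q <F> q, <F> is followed by q with FIRST {q}; in <D>-><L> <F> r, <F> is followed by r with FIRST {r}; in <F>-><D> <L> <F>, the suffix after <F> is empty (adds nothing new); in <F>-><L> <F> r u, <F> is followed by r u with FIRST {r}. Thus FOLLOW(<F>) = {q, r}.
FOLLOW(<D>): in <F>-><D> <L> <F>, <D> is followed by <L> <F> with FIRST {λ, p, q, r, u}; in <F>-><D> <L> <F>, the suffix after <D> is nullable, so FOLLOW(<D>) ⊇ FOLLOW(<F>) = {q, r}. Thus FOLLOW(<D>) = {p, q, r, u}.
FOLLOW(<E>): in <S>->r <E> u, <E> is followed by u with FIRST {u}; in <D>-><E>, the suffix after <E> is empty, so FOLLOW(<E>) ⊇ FOLLOW(<D>) = {p, q, r, u}. Thus FOLLOW(<E>) = {p, q, r, u}.
FOLLOW(<L>): in <S>-><L> w, <L> is followed by w with FIRST {w}; in <D>-><L> <F> r, <L> is followed by <F> r with FIRST {p, q, r, u}; in <F>-><D> <L> <F>, <L> is followed by <F> with FIRST {λ, p, q, r, u}; in <F>-><D> <L> <F>, the suffix after <L> is nullable, so FOLLOW(<L>) ⊇ FOLLOW(<F>) = {q, r}; in <F>-><L> <F> r u, <L> is followed by <F> r u with FIRST {p, q, r, u}. Thus FOLLOW(<L>) = {p, q, r, u, w}.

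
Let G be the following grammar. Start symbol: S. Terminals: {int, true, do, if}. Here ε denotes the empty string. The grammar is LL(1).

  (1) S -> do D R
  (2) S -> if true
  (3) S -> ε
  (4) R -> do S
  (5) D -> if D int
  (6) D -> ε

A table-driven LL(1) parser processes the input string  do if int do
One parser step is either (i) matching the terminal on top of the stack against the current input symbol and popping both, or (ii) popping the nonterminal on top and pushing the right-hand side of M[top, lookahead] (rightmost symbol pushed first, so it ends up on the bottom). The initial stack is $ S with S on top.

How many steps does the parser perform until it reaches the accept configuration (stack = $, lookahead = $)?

9

step 1: stack=$ S  input=do if int do $  — expand S -> do D R
step 2: stack=$ R D do  input=do if int do $  — match do
step 3: stack=$ R D  input=if int do $  — expand D -> if D int
step 4: stack=$ R int D if  input=if int do $  — match if
step 5: stack=$ R int D  input=int do $  — expand D -> ε
step 6: stack=$ R int  input=int do $  — match int
step 7: stack=$ R  input=do $  — expand R -> do S
step 8: stack=$ S do  input=do $  — match do
step 9: stack=$ S  input=$  — expand S -> ε
Accept reached after 9 steps.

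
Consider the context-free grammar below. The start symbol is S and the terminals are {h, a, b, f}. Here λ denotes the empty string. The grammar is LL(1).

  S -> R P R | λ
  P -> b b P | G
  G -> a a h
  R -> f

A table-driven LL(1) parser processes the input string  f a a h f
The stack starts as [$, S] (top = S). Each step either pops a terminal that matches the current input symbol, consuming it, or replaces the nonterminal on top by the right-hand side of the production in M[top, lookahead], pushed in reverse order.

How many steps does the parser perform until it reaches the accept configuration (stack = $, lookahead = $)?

step 1: stack=$ S  input=f a a h f $  — expand S -> R P R
step 2: stack=$ R P R  input=f a a h f $  — expand R -> f
step 3: stack=$ R P f  input=f a a h f $  — match f
step 4: stack=$ R P  input=a a h f $  — expand P -> G
step 5: stack=$ R G  input=a a h f $  — expand G -> a a h
step 6: stack=$ R h a a  input=a a h f $  — match a
step 7: stack=$ R h a  input=a h f $  — match a
step 8: stack=$ R h  input=h f $  — match h
step 9: stack=$ R  input=f $  — expand R -> f
step 10: stack=$ f  input=f $  — match f
Accept reached after 10 steps.

10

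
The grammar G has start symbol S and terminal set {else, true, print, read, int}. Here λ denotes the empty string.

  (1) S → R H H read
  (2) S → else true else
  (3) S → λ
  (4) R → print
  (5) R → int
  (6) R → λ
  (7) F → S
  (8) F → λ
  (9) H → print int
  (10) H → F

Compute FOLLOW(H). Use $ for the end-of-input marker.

FIRST(R) = {λ, int, print}
FIRST(S) = {λ, else, int, print, read}  (via R H H read)
FIRST(F) = {λ, else, int, print, read}  (via S)
FIRST(H) = {λ, else, int, print, read}  (via F)
FOLLOW(S) includes $ since S is the start symbol.
FOLLOW(R): in S→R H H read, R is followed by H H read with FIRST {else, int, print, read}. Thus FOLLOW(R) = {else, int, print, read}.
FOLLOW(H): in S→R H H read (occurrence 1), H is followed by H read with FIRST {else, int, print, read}; in S→R H H read (occurrence 2), H is followed by read with FIRST {read}. Thus FOLLOW(H) = {else, int, print, read}.
FOLLOW(F): in H→F, the suffix after F is empty, so FOLLOW(F) ⊇ FOLLOW(H) = {else, int, print, read}. Thus FOLLOW(F) = {else, int, print, read}.
FOLLOW(S): in F→S, the suffix after S is empty, so FOLLOW(S) ⊇ FOLLOW(F) = {else, int, print, read}. Thus FOLLOW(S) = {$, else, int, print, read}.

{else, int, print, read}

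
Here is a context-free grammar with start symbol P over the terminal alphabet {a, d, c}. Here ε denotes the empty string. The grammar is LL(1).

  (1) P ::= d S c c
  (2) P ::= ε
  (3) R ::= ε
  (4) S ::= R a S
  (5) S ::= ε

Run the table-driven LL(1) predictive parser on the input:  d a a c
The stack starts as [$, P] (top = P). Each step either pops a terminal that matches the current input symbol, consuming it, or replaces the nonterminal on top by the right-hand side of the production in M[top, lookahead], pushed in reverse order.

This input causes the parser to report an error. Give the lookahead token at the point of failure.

      Stack        Input      Action
   1  $ P          d a a c $  expand P ::= d S c c
   2  $ c c S d    d a a c $  match d
   3  $ c c S      a a c $    expand S ::= R a S
   4  $ c c S a R  a a c $    expand R ::= ε
   5  $ c c S a    a a c $    match a
   6  $ c c S      a c $      expand S ::= R a S
   7  $ c c S a R  a c $      expand R ::= ε
   8  $ c c S a    a c $      match a
   9  $ c c S      c $        expand S ::= ε
  10  $ c c        c $        match c
  11  $ c          $          error: top is terminal c but lookahead is $

$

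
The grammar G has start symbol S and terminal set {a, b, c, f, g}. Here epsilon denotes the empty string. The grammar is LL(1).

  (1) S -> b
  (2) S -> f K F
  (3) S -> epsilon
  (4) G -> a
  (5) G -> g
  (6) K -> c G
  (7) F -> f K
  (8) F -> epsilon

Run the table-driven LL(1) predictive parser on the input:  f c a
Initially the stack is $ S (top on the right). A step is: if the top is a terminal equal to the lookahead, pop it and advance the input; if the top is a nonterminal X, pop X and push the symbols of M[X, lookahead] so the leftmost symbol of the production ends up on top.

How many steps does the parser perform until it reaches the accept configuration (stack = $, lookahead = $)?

     Stack    Input    Action
  1  $ S      f c a $  expand S -> f K F
  2  $ F K f  f c a $  match f
  3  $ F K    c a $    expand K -> c G
  4  $ F G c  c a $    match c
  5  $ F G    a $      expand G -> a
  6  $ F a    a $      match a
  7  $ F      $        expand F -> epsilon
Accept reached after 7 steps.

7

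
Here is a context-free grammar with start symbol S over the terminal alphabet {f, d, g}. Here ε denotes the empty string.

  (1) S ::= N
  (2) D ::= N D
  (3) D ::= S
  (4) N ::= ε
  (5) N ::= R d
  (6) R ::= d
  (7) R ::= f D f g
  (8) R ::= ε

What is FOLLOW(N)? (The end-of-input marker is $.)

FIRST(R) = {ε, d, f}
FIRST(N) = {ε, d, f}  (via R d)
FIRST(S) = {ε, d, f}  (via N)
FIRST(D) = {ε, d, f}  (via N D, S)
FOLLOW(S) includes $ since S is the start symbol.
FOLLOW(D): in D::=N D, the suffix after D is empty (adds nothing new); in R::=f D f g, D is followed by f g with FIRST {f}. Thus FOLLOW(D) = {f}.
FOLLOW(S): in D::=S, the suffix after S is empty, so FOLLOW(S) ⊇ FOLLOW(D) = {f}. Thus FOLLOW(S) = {$, f}.
FOLLOW(N): in S::=N, the suffix after N is empty, so FOLLOW(N) ⊇ FOLLOW(S) = {$, f}; in D::=N D, N is followed by D with FIRST {ε, d, f}; in D::=N D, the suffix after N is nullable, so FOLLOW(N) ⊇ FOLLOW(D) = {f}. Thus FOLLOW(N) = {$, d, f}.
FOLLOW(R): in N::=R d, R is followed by d with FIRST {d}. Thus FOLLOW(R) = {d}.

{$, d, f}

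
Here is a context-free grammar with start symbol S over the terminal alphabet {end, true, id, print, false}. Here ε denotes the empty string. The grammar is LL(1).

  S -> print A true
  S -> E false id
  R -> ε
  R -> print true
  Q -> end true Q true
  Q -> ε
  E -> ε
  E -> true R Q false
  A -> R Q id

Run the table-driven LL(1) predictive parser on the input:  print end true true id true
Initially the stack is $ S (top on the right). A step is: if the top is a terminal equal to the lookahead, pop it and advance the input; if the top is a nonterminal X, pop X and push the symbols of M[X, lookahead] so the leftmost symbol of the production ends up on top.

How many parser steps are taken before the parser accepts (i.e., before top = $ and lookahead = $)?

11

step 1: stack=$ S  input=print end true true id true $  — expand S -> print A true
step 2: stack=$ true A print  input=print end true true id true $  — match print
step 3: stack=$ true A  input=end true true id true $  — expand A -> R Q id
step 4: stack=$ true id Q R  input=end true true id true $  — expand R -> ε
step 5: stack=$ true id Q  input=end true true id true $  — expand Q -> end true Q true
step 6: stack=$ true id true Q true end  input=end true true id true $  — match end
step 7: stack=$ true id true Q true  input=true true id true $  — match true
step 8: stack=$ true id true Q  input=true id true $  — expand Q -> ε
step 9: stack=$ true id true  input=true id true $  — match true
step 10: stack=$ true id  input=id true $  — match id
step 11: stack=$ true  input=true $  — match true
Accept reached after 11 steps.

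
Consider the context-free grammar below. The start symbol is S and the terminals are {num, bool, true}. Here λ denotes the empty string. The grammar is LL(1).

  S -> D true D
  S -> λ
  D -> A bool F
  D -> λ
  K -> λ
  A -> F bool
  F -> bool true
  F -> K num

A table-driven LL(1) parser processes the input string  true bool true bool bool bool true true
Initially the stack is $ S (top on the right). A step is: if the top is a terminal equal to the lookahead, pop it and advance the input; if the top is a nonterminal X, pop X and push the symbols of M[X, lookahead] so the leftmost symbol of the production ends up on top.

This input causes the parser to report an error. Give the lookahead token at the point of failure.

true

      Stack                    Input                                      Action
   1  $ S                      true bool true bool bool bool true true $  expand S -> D true D
   2  $ D true D               true bool true bool bool bool true true $  expand D -> λ
   3  $ D true                 true bool true bool bool bool true true $  match true
   4  $ D                      bool true bool bool bool true true $       expand D -> A bool F
   5  $ F bool A               bool true bool bool bool true true $       expand A -> F bool
   6  $ F bool bool F          bool true bool bool bool true true $       expand F -> bool true
   7  $ F bool bool true bool  bool true bool bool bool true true $       match bool
   8  $ F bool bool true       true bool bool bool true true $            match true
   9  $ F bool bool            bool bool bool true true $                 match bool
  10  $ F bool                 bool bool true true $                      match bool
  11  $ F                      bool true true $                           expand F -> bool true
  12  $ true bool              bool true true $                           match bool
  13  $ true                   true true $                                match true
  14  $                        true $                                     error: stack empty but input remains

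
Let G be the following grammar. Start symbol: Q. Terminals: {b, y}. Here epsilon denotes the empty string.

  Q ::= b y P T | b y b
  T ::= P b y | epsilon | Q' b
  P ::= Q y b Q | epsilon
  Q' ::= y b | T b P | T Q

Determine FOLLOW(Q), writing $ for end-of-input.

FIRST(Q): from Q::=b y P T we get {b}; from Q::=b y b we get {b}. So FIRST(Q) = {b}.
FIRST(P): from P::=Q y b Q we get {b}; from P::=epsilon we get {epsilon}. So FIRST(P) = {epsilon, b}.
FIRST(T): from T::=P b y we get {b}; from T::=epsilon we get {epsilon}; from T::=Q' b we get {b, y}. So FIRST(T) = {epsilon, b, y}.
FIRST(Q'): from Q'::=y b we get {y}; from Q'::=T b P we get {b, y}; from Q'::=T Q we get {b, y}. So FIRST(Q') = {b, y}.
FOLLOW(Q) includes $ since Q is the start symbol.
FOLLOW(Q'): in T::=Q' b, Q' is followed by b with FIRST {b}. Thus FOLLOW(Q') = {b}.
FOLLOW(Q): in P::=Q y b Q (occurrence 1), Q is followed by y b Q with FIRST {y}; in P::=Q y b Q (occurrence 2), the suffix after Q is empty, so FOLLOW(Q) ⊇ FOLLOW(P) = {$, b, y}; in Q'::=T Q, the suffix after Q is empty, so FOLLOW(Q) ⊇ FOLLOW(Q') = {b}. Thus FOLLOW(Q) = {$, b, y}.
FOLLOW(T): in Q::=b y P T, the suffix after T is empty, so FOLLOW(T) ⊇ FOLLOW(Q) = {$, b, y}; in Q'::=T b P, T is followed by b P with FIRST {b}; in Q'::=T Q, T is followed by Q with FIRST {b}. Thus FOLLOW(T) = {$, b, y}.
FOLLOW(P): in Q::=b y P T, P is followed by T with FIRST {epsilon, b, y}; in Q::=b y P T, the suffix after P is nullable, so FOLLOW(P) ⊇ FOLLOW(Q) = {$, b, y}; in T::=P b y, P is followed by b y with FIRST {b}; in Q'::=T b P, the suffix after P is empty, so FOLLOW(P) ⊇ FOLLOW(Q') = {b}. Thus FOLLOW(P) = {$, b, y}.

{$, b, y}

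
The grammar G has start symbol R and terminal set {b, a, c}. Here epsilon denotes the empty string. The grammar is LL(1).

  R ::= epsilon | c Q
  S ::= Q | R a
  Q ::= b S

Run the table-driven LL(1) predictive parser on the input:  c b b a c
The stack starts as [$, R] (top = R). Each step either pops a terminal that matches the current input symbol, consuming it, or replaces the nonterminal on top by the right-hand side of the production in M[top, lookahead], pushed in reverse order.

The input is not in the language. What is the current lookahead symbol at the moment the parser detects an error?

c

step 1: stack=$ R  input=c b b a c $  — expand R ::= c Q
step 2: stack=$ Q c  input=c b b a c $  — match c
step 3: stack=$ Q  input=b b a c $  — expand Q ::= b S
step 4: stack=$ S b  input=b b a c $  — match b
step 5: stack=$ S  input=b a c $  — expand S ::= Q
step 6: stack=$ Q  input=b a c $  — expand Q ::= b S
step 7: stack=$ S b  input=b a c $  — match b
step 8: stack=$ S  input=a c $  — expand S ::= R a
step 9: stack=$ a R  input=a c $  — expand R ::= epsilon
step 10: stack=$ a  input=a c $  — match a
step 11: stack=$  input=c $  — error: stack empty but input remains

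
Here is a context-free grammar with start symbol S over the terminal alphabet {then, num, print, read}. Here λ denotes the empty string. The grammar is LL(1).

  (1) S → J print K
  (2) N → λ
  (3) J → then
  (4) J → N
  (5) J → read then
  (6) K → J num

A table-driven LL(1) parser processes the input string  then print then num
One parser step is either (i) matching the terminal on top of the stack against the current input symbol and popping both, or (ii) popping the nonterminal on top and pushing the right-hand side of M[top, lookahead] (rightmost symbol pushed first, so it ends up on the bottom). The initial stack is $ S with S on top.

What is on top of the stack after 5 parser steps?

J

     Stack           Input                  Action
  1  $ S             then print then num $  expand S → J print K
  2  $ K print J     then print then num $  expand J → then
  3  $ K print then  then print then num $  match then
  4  $ K print       print then num $       match print
  5  $ K             then num $             expand K → J num
Stack after step 5: $ num J (top = J).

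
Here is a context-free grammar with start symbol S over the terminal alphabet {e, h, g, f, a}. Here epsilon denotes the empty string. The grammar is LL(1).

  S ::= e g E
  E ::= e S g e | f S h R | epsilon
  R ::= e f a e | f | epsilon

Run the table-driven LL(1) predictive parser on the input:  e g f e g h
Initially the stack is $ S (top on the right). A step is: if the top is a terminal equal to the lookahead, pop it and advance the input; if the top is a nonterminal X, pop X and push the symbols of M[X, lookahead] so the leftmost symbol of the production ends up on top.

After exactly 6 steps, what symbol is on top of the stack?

e

step 1: stack=$ S  input=e g f e g h $  — expand S ::= e g E
step 2: stack=$ E g e  input=e g f e g h $  — match e
step 3: stack=$ E g  input=g f e g h $  — match g
step 4: stack=$ E  input=f e g h $  — expand E ::= f S h R
step 5: stack=$ R h S f  input=f e g h $  — match f
step 6: stack=$ R h S  input=e g h $  — expand S ::= e g E
Stack after step 6: $ R h E g e (top = e).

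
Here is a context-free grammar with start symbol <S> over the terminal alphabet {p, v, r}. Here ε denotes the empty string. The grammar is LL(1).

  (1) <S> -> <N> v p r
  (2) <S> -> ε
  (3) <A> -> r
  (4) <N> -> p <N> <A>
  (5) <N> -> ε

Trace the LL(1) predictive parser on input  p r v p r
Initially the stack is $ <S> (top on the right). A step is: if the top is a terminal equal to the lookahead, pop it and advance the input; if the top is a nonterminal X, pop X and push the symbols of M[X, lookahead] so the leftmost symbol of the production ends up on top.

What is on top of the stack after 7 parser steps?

p

step 1: stack=$ <S>  input=p r v p r $  — expand <S> -> <N> v p r
step 2: stack=$ r p v <N>  input=p r v p r $  — expand <N> -> p <N> <A>
step 3: stack=$ r p v <A> <N> p  input=p r v p r $  — match p
step 4: stack=$ r p v <A> <N>  input=r v p r $  — expand <N> -> ε
step 5: stack=$ r p v <A>  input=r v p r $  — expand <A> -> r
step 6: stack=$ r p v r  input=r v p r $  — match r
step 7: stack=$ r p v  input=v p r $  — match v
Stack after step 7: $ r p (top = p).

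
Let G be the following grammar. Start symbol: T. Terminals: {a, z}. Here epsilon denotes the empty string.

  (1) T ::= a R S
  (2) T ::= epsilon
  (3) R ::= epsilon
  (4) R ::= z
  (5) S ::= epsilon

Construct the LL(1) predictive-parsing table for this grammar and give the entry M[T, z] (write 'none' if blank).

none

FIRST(T) = {epsilon, a}
FIRST(R) = {epsilon, z}
FIRST(S) = {epsilon}
FOLLOW(T) includes $ since T is the start symbol.
FOLLOW(T): T appears on no right-hand side. Thus FOLLOW(T) = {$}.
For T ::= a R S: FIRST(a R S) = {a}, so it goes in M[T, t] for t ∈ {a}.
For T ::= epsilon: FIRST(epsilon) = {epsilon}, so it goes in M[T, t] for t ∈ {}; since epsilon ∈ FIRST, also for every t ∈ FOLLOW(T) = {$}.
None of these place a production in M[T, z].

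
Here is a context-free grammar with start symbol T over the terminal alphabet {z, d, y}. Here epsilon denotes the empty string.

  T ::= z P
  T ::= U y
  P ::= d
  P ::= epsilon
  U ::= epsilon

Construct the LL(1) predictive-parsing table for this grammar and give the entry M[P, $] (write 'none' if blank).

FIRST(P): from P::=d we get {d}; from P::=epsilon we get {epsilon}. So FIRST(P) = {epsilon, d}.
FIRST(U): from U::=epsilon we get {epsilon}. So FIRST(U) = {epsilon}.
FIRST(T): from T::=z P we get {z}; from T::=U y we get {y}. So FIRST(T) = {y, z}.
FOLLOW(T) includes $ since T is the start symbol.
FOLLOW(T): T appears on no right-hand side. Thus FOLLOW(T) = {$}.
FOLLOW(P): in T::=z P, the suffix after P is empty, so FOLLOW(P) ⊇ FOLLOW(T) = {$}. Thus FOLLOW(P) = {$}.
For P ::= d: FIRST(d) = {d}, so it goes in M[P, t] for t ∈ {d}.
For P ::= epsilon: FIRST(epsilon) = {epsilon}, so it goes in M[P, t] for t ∈ {}; since epsilon ∈ FIRST, also for every t ∈ FOLLOW(P) = {$}.

P ::= epsilon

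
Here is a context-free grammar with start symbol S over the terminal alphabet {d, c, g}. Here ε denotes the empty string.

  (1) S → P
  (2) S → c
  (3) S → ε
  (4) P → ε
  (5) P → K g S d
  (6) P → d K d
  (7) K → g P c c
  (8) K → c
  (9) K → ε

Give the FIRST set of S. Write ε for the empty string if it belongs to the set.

{ε, c, d, g}

FIRST(K) = {ε, c, g}
FIRST(P) = {ε, c, d, g}  (via K g S d)
FIRST(S) = {ε, c, d, g}  (via P)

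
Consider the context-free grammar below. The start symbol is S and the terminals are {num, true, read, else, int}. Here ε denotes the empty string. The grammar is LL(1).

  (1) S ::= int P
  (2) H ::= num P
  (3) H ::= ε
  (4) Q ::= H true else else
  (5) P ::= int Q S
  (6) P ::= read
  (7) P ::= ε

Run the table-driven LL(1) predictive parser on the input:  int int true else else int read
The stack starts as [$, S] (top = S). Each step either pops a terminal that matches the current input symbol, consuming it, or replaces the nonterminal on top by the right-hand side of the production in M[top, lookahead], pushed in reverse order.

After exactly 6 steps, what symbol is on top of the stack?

true

     Stack                 Input                              Action
  1  $ S                   int int true else else int read $  expand S ::= int P
  2  $ P int               int int true else else int read $  match int
  3  $ P                   int true else else int read $      expand P ::= int Q S
  4  $ S Q int             int true else else int read $      match int
  5  $ S Q                 true else else int read $          expand Q ::= H true else else
  6  $ S else else true H  true else else int read $          expand H ::= ε
Stack after step 6: $ S else else true (top = true).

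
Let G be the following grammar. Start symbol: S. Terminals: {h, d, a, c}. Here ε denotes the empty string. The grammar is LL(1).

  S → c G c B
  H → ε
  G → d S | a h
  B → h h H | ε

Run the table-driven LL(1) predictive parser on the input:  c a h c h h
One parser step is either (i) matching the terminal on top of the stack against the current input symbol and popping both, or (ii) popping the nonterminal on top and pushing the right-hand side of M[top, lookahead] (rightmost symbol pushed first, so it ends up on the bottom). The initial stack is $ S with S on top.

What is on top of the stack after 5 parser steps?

c

     Stack      Input          Action
  1  $ S        c a h c h h $  expand S → c G c B
  2  $ B c G c  c a h c h h $  match c
  3  $ B c G    a h c h h $    expand G → a h
  4  $ B c h a  a h c h h $    match a
  5  $ B c h    h c h h $      match h
Stack after step 5: $ B c (top = c).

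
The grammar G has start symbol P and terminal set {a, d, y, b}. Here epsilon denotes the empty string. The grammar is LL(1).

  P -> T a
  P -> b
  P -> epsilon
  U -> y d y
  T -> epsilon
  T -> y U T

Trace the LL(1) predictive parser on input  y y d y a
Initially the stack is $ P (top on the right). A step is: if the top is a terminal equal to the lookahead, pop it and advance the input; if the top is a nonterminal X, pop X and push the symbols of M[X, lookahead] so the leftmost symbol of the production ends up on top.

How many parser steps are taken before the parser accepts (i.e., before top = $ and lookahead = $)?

9

step 1: stack=$ P  input=y y d y a $  — expand P -> T a
step 2: stack=$ a T  input=y y d y a $  — expand T -> y U T
step 3: stack=$ a T U y  input=y y d y a $  — match y
step 4: stack=$ a T U  input=y d y a $  — expand U -> y d y
step 5: stack=$ a T y d y  input=y d y a $  — match y
step 6: stack=$ a T y d  input=d y a $  — match d
step 7: stack=$ a T y  input=y a $  — match y
step 8: stack=$ a T  input=a $  — expand T -> epsilon
step 9: stack=$ a  input=a $  — match a
Accept reached after 9 steps.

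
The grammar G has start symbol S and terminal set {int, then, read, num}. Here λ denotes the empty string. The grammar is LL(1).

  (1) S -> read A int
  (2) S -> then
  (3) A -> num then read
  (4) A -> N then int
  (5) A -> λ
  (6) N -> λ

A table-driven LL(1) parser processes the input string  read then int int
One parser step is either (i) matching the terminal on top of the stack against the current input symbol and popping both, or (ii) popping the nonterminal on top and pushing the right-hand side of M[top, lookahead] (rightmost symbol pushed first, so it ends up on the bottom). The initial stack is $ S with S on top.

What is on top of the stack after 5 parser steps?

int

     Stack             Input                Action
  1  $ S               read then int int $  expand S -> read A int
  2  $ int A read      read then int int $  match read
  3  $ int A           then int int $       expand A -> N then int
  4  $ int int then N  then int int $       expand N -> λ
  5  $ int int then    then int int $       match then
Stack after step 5: $ int int (top = int).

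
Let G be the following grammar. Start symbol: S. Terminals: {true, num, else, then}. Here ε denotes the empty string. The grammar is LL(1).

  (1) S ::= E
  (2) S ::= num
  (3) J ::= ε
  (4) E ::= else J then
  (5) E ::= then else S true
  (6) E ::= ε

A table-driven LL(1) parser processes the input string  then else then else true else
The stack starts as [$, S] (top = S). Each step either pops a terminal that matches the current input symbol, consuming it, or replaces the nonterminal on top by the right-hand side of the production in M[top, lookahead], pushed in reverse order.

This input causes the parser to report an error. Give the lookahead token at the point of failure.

else

      Stack                    Input                            Action
   1  $ S                      then else then else true else $  expand S ::= E
   2  $ E                      then else then else true else $  expand E ::= then else S true
   3  $ true S else then       then else then else true else $  match then
   4  $ true S else            else then else true else $       match else
   5  $ true S                 then else true else $            expand S ::= E
   6  $ true E                 then else true else $            expand E ::= then else S true
   7  $ true true S else then  then else true else $            match then
   8  $ true true S else       else true else $                 match else
   9  $ true true S            true else $                      expand S ::= E
  10  $ true true E            true else $                      expand E ::= ε
  11  $ true true              true else $                      match true
  12  $ true                   else $                           error: top is terminal true but lookahead is else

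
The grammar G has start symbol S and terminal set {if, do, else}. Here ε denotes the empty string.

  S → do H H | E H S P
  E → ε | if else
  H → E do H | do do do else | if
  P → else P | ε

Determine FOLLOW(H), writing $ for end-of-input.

{$, do, else, if}

FIRST(E) = {ε, if}
FIRST(P) = {ε, else}
FIRST(H) = {do, if}  (via E do H)
FIRST(S) = {do, if}  (via E H S P)
FOLLOW(S) includes $ since S is the start symbol.
FOLLOW(S): in S→E H S P, S is followed by P with FIRST {ε, else}; in S→E H S P, the suffix after S is nullable (adds nothing new). Thus FOLLOW(S) = {$, else}.
FOLLOW(E): in S→E H S P, E is followed by H S P with FIRST {do, if}; in H→E do H, E is followed by do H with FIRST {do}. Thus FOLLOW(E) = {do, if}.
FOLLOW(H): in S→do H H (occurrence 1), H is followed by H with FIRST {do, if}; in S→do H H (occurrence 2), the suffix after H is empty, so FOLLOW(H) ⊇ FOLLOW(S) = {$, else}; in S→E H S P, H is followed by S P with FIRST {do, if}; in H→E do H, the suffix after H is empty (adds nothing new). Thus FOLLOW(H) = {$, do, else, if}.
FOLLOW(P): in S→E H S P, the suffix after P is empty, so FOLLOW(P) ⊇ FOLLOW(S) = {$, else}; in P→else P, the suffix after P is empty (adds nothing new). Thus FOLLOW(P) = {$, else}.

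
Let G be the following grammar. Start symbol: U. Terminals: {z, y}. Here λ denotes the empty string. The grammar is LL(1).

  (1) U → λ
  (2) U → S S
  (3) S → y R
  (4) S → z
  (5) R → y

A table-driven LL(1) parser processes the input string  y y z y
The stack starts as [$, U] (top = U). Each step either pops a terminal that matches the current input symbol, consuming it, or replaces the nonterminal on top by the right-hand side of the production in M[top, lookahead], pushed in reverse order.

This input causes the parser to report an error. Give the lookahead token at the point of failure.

     Stack    Input      Action
  1  $ U      y y z y $  expand U → S S
  2  $ S S    y y z y $  expand S → y R
  3  $ S R y  y y z y $  match y
  4  $ S R    y z y $    expand R → y
  5  $ S y    y z y $    match y
  6  $ S      z y $      expand S → z
  7  $ z      z y $      match z
  8  $        y $        error: stack empty but input remains

y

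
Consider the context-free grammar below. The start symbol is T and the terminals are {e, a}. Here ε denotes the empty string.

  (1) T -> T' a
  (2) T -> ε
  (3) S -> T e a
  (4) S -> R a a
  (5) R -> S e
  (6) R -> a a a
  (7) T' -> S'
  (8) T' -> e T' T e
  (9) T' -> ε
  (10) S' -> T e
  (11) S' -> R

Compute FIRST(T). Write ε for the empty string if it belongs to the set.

FIRST(T) = {ε, a, e}  (via T' a)
FIRST(S) = {a, e}  (via T e a, R a a)
FIRST(R) = {a, e}  (via S e)
FIRST(S') = {a, e}  (via T e, R)
FIRST(T') = {ε, a, e}  (via S')

{ε, a, e}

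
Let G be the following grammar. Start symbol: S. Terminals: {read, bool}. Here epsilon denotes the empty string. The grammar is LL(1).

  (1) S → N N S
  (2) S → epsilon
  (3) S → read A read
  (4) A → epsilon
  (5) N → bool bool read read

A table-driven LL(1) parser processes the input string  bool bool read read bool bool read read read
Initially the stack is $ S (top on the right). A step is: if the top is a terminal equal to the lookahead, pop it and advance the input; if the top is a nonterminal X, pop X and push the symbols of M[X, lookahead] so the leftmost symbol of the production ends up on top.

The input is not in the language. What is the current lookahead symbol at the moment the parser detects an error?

$

      Stack                      Input                                           Action
   1  $ S                        bool bool read read bool bool read read read $  expand S → N N S
   2  $ S N N                    bool bool read read bool bool read read read $  expand N → bool bool read read
   3  $ S N read read bool bool  bool bool read read bool bool read read read $  match bool
   4  $ S N read read bool       bool read read bool bool read read read $       match bool
   5  $ S N read read            read read bool bool read read read $            match read
   6  $ S N read                 read bool bool read read read $                 match read
   7  $ S N                      bool bool read read read $                      expand N → bool bool read read
   8  $ S read read bool bool    bool bool read read read $                      match bool
   9  $ S read read bool         bool read read read $                           match bool
  10  $ S read read              read read read $                                match read
  11  $ S read                   read read $                                     match read
  12  $ S                        read $                                          expand S → read A read
  13  $ read A read              read $                                          match read
  14  $ read A                   $                                               error: M[A, $] is empty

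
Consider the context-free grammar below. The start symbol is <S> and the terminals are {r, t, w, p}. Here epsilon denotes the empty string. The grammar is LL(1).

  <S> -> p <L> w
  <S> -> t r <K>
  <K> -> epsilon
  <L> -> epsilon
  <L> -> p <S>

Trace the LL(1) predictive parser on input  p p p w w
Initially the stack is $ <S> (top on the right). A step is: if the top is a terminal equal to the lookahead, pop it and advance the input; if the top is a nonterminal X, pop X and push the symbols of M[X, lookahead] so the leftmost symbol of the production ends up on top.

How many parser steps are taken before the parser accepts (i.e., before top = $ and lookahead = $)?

9

step 1: stack=$ <S>  input=p p p w w $  — expand <S> -> p <L> w
step 2: stack=$ w <L> p  input=p p p w w $  — match p
step 3: stack=$ w <L>  input=p p w w $  — expand <L> -> p <S>
step 4: stack=$ w <S> p  input=p p w w $  — match p
step 5: stack=$ w <S>  input=p w w $  — expand <S> -> p <L> w
step 6: stack=$ w w <L> p  input=p w w $  — match p
step 7: stack=$ w w <L>  input=w w $  — expand <L> -> epsilon
step 8: stack=$ w w  input=w w $  — match w
step 9: stack=$ w  input=w $  — match w
Accept reached after 9 steps.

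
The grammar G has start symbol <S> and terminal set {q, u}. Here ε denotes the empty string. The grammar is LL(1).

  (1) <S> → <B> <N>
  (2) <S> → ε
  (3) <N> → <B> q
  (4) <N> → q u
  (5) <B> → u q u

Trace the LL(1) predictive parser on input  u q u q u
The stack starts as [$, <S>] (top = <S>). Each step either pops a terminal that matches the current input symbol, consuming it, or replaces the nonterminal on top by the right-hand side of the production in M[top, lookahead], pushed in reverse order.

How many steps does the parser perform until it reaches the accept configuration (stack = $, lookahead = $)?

8

     Stack        Input        Action
  1  $ <S>        u q u q u $  expand <S> → <B> <N>
  2  $ <N> <B>    u q u q u $  expand <B> → u q u
  3  $ <N> u q u  u q u q u $  match u
  4  $ <N> u q    q u q u $    match q
  5  $ <N> u      u q u $      match u
  6  $ <N>        q u $        expand <N> → q u
  7  $ u q        q u $        match q
  8  $ u          u $          match u
Accept reached after 8 steps.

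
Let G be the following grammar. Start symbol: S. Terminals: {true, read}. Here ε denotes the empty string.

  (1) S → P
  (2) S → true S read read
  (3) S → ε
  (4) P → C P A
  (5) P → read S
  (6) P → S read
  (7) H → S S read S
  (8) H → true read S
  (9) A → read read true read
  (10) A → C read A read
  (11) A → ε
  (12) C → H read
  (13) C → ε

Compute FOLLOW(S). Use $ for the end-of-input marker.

{$, read, true}

FIRST(S): from S→P we get {read, true}; from S→true S read read we get {true}; from S→ε we get {ε}. So FIRST(S) = {ε, read, true}.
FIRST(H): from H→S S read S we get {read, true}; from H→true read S we get {true}. So FIRST(H) = {read, true}.
FIRST(C): from C→H read we get {read, true}; from C→ε we get {ε}. So FIRST(C) = {ε, read, true}.
FIRST(P): from P→C P A we get {read, true}; from P→read S we get {read}; from P→S read we get {read, true}. So FIRST(P) = {read, true}.
FIRST(A): from A→read read true read we get {read}; from A→C read A read we get {read, true}; from A→ε we get {ε}. So FIRST(A) = {ε, read, true}.
FOLLOW(S) includes $ since S is the start symbol.
FOLLOW(H): in C→H read, H is followed by read with FIRST {read}. Thus FOLLOW(H) = {read}.
FOLLOW(C): in P→C P A, C is followed by P A with FIRST {read, true}; in A→C read A read, C is followed by read A read with FIRST {read}. Thus FOLLOW(C) = {read, true}.
FOLLOW(S): in S→true S read read, S is followed by read read with FIRST {read}; in P→read S, the suffix after S is empty, so FOLLOW(S) ⊇ FOLLOW(P) = {$, read, true}; in P→S read, S is followed by read with FIRST {read}; in H→S S read S (occurrence 1), S is followed by S read S with FIRST {read, true}; in H→S S read S (occurrence 2), S is followed by read S with FIRST {read}; in H→S S read S (occurrence 3), the suffix after S is empty, so FOLLOW(S) ⊇ FOLLOW(H) = {read}; in H→true read S, the suffix after S is empty, so FOLLOW(S) ⊇ FOLLOW(H) = {read}. Thus FOLLOW(S) = {$, read, true}.
FOLLOW(P): in S→P, the suffix after P is empty, so FOLLOW(P) ⊇ FOLLOW(S) = {$, read, true}; in P→C P A, P is followed by A with FIRST {ε, read, true}; in P→C P A, the suffix after P is nullable (adds nothing new). Thus FOLLOW(P) = {$, read, true}.
FOLLOW(A): in P→C P A, the suffix after A is empty, so FOLLOW(A) ⊇ FOLLOW(P) = {$, read, true}; in A→C read A read, A is followed by read with FIRST {read}. Thus FOLLOW(A) = {$, read, true}.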